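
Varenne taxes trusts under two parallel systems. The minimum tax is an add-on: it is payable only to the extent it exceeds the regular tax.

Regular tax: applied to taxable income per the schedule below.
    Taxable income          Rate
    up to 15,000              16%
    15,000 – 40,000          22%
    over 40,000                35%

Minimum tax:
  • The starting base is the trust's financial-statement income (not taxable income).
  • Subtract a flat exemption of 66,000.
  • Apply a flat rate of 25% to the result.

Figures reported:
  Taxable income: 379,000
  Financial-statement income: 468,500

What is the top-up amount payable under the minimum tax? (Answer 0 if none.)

0

Minimum tax:
  Base (financial-statement income): 468,500
  Less exemption 66,000 → base 402,500
  402,500 × 25% = 100,625

Regular tax:
  15,000 × 16% = 2,400
  25,000 × 22% = 5,500
  339,000 × 35% = 118,650
  → 126,550

100,625 ≤ 126,550, so no add-on is due.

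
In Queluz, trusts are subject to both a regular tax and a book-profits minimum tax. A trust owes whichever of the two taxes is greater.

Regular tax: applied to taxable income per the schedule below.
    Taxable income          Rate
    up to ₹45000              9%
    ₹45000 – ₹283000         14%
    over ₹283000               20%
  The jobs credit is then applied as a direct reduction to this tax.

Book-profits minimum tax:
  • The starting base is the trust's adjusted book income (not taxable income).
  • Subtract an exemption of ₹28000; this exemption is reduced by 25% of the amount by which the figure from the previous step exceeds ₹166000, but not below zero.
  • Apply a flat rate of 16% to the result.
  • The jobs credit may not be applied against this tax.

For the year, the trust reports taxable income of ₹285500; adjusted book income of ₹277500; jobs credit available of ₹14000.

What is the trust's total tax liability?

Regular tax:
  ₹45000 × 9% = ₹4050
  ₹238000 × 14% = ₹33320
  ₹2500 × 20% = ₹500
  → ₹37870
  Less jobs credit ₹14000 → ₹23870

Book-profits minimum tax:
  Base (adjusted book income): ₹277500
  Exemption: ₹28000 − 25% × (₹277500 − ₹166000) = ₹28000 − ₹27875 = ₹125
  Base: ₹277500 − ₹125 = ₹277375
  ₹277375 × 16% = ₹44380

₹44380 > ₹23870, so the book-profits minimum tax is the binding amount.

₹44380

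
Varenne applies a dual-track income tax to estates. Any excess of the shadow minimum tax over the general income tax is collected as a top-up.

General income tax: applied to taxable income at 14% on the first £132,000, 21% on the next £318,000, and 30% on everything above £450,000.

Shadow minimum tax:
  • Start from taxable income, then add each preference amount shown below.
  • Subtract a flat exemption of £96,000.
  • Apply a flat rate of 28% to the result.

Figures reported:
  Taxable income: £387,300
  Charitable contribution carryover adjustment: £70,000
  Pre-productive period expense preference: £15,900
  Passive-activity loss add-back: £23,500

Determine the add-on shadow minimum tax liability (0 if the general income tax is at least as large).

£40,103

General income tax:
  £132,000 × 14% = £18,480
  £255,300 × 21% = £53,613
  → £72,093

Shadow minimum tax:
  Adjusted income: £387,300 + £70,000 + £15,900 + £23,500 = £496,700
  Less exemption £96,000 → base £400,700
  £400,700 × 28% = £112,196

Excess of shadow minimum tax over general income tax: £112,196 − £72,093 = £40,103.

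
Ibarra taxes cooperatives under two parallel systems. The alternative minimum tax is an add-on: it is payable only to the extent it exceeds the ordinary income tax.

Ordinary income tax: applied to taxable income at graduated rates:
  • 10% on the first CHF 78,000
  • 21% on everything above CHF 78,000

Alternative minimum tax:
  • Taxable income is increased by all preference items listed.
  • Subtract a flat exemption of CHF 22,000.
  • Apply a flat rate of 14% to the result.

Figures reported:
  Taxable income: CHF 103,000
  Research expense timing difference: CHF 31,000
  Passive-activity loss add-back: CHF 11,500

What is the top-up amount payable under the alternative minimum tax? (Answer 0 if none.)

Ordinary income tax:
  CHF 78,000 × 10% = CHF 7,800
  CHF 25,000 × 21% = CHF 5,250
  → CHF 13,050

Alternative minimum tax:
  Adjusted income: CHF 103,000 + CHF 31,000 + CHF 11,500 = CHF 145,500
  Less exemption CHF 22,000 → base CHF 123,500
  CHF 123,500 × 14% = CHF 17,290

Excess of alternative minimum tax over ordinary income tax: CHF 17,290 − CHF 13,050 = CHF 4,240.

CHF 4,240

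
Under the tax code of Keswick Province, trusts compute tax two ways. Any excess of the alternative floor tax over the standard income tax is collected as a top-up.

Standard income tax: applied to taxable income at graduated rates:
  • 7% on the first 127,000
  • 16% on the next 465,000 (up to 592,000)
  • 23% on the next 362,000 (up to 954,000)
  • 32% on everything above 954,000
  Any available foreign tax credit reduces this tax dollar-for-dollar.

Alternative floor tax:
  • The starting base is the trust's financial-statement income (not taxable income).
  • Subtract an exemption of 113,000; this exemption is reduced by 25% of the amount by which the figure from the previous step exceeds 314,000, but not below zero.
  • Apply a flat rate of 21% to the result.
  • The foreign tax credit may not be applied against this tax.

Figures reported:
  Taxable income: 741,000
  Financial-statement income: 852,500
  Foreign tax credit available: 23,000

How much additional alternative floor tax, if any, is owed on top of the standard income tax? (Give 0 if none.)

Standard income tax:
  127,000 × 7% = 8,890
  465,000 × 16% = 74,400
  149,000 × 23% = 34,270
  → 117,560
  Less foreign tax credit 23,000 → 94,560

Alternative floor tax:
  Base (financial-statement income): 852,500
  Exemption: 25% × (852,500 − 314,000) = 134,625 ≥ 113,000, so the exemption is fully phased out
  Base: 852,500 − 0 = 852,500
  852,500 × 21% = 179,025

Excess of alternative floor tax over standard income tax: 179,025 − 94,560 = 84,465.

84,465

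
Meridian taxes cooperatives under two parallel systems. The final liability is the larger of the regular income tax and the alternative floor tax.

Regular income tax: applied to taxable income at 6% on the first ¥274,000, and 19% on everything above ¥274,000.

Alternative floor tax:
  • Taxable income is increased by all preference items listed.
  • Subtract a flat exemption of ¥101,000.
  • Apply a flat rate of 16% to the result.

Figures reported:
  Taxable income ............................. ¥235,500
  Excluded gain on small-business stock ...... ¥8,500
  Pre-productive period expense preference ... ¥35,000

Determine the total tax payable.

Alternative floor tax:
  Adjusted income: ¥235,500 + ¥8,500 + ¥35,000 = ¥279,000
  Less exemption ¥101,000 → base ¥178,000
  ¥178,000 × 16% = ¥28,480

Regular income tax:
  ¥235,500 × 6% = ¥14,130

¥28,480 > ¥14,130, so the alternative floor tax is the binding amount.

¥28,480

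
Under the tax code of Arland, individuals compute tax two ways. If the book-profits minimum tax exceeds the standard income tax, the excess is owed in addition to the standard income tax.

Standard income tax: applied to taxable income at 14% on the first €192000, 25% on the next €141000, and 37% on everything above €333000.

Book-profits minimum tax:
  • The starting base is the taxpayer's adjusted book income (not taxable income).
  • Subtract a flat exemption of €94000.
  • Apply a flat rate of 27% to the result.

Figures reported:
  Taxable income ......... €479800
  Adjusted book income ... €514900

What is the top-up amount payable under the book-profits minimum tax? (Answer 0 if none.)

€0

Standard income tax:
  €192000 × 14% = €26880
  €141000 × 25% = €35250
  €146800 × 37% = €54316
  → €116446

Book-profits minimum tax:
  Base (adjusted book income): €514900
  Less exemption €94000 → base €420900
  €420900 × 27% = €113643

€113643 ≤ €116446, so no add-on is due.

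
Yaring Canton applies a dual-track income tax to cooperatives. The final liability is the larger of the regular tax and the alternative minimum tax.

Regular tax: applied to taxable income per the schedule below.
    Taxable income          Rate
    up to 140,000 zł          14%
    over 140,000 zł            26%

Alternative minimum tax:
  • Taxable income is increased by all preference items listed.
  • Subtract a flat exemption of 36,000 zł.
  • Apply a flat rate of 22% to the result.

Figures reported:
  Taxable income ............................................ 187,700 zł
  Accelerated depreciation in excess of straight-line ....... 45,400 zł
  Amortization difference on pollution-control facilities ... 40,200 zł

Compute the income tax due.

Regular tax:
  140,000 zł × 14% = 19,600 zł
  47,700 zł × 26% = 12,402 zł
  → 32,002 zł

Alternative minimum tax:
  Adjusted income: 187,700 zł + 45,400 zł + 40,200 zł = 273,300 zł
  Less exemption 36,000 zł → base 237,300 zł
  237,300 zł × 22% = 52,206 zł

52,206 zł > 32,002 zł, so the alternative minimum tax is the binding amount.

52,206 zł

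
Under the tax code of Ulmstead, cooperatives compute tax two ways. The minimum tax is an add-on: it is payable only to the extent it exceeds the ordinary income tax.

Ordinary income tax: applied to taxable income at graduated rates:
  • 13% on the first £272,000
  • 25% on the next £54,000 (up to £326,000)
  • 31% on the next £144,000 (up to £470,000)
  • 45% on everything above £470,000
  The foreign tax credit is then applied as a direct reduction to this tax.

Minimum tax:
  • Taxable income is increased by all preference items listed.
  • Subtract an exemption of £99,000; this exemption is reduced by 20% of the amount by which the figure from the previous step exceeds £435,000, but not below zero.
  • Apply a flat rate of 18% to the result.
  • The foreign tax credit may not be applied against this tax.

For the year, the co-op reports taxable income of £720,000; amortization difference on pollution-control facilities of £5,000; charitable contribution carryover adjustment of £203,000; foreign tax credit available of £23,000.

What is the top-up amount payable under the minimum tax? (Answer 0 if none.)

£0

Ordinary income tax:
  £272,000 × 13% = £35,360
  £54,000 × 25% = £13,500
  £144,000 × 31% = £44,640
  £250,000 × 45% = £112,500
  → £206,000
  Less foreign tax credit £23,000 → £183,000

Minimum tax:
  Adjusted income: £720,000 + £5,000 + £203,000 = £928,000
  Exemption: £99,000 − 20% × (£928,000 − £435,000) = £99,000 − £98,600 = £400
  Base: £928,000 − £400 = £927,600
  £927,600 × 18% = £166,968

£166,968 ≤ £183,000, so no add-on is due.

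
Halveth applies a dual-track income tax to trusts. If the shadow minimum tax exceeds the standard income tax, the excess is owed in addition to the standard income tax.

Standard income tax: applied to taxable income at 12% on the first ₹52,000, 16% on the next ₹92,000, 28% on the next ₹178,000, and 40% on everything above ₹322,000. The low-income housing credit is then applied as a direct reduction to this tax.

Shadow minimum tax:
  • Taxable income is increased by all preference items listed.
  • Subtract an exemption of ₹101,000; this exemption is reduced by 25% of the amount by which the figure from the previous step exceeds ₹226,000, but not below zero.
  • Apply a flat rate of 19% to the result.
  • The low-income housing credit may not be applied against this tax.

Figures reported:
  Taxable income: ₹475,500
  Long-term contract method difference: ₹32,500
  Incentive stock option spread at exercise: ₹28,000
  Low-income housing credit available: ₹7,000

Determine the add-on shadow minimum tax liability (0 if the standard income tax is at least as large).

₹0

Standard income tax:
  ₹52,000 × 12% = ₹6,240
  ₹92,000 × 16% = ₹14,720
  ₹178,000 × 28% = ₹49,840
  ₹153,500 × 40% = ₹61,400
  → ₹132,200
  Less low-income housing credit ₹7,000 → ₹125,200

Shadow minimum tax:
  Adjusted income: ₹475,500 + ₹32,500 + ₹28,000 = ₹536,000
  Exemption: ₹101,000 − 25% × (₹536,000 − ₹226,000) = ₹101,000 − ₹77,500 = ₹23,500
  Base: ₹536,000 − ₹23,500 = ₹512,500
  ₹512,500 × 19% = ₹97,375

₹97,375 ≤ ₹125,200, so no add-on is due.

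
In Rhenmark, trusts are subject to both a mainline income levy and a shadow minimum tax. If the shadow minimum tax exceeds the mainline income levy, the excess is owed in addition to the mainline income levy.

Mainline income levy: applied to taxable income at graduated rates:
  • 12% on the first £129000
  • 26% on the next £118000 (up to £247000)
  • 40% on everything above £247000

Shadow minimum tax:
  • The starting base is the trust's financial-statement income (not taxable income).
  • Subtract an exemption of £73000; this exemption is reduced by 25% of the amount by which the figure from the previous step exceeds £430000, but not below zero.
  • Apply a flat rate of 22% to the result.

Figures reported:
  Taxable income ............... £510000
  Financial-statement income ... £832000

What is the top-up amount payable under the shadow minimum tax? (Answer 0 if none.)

Mainline income levy:
  £129000 × 12% = £15480
  £118000 × 26% = £30680
  £263000 × 40% = £105200
  → £151360

Shadow minimum tax:
  Base (financial-statement income): £832000
  Exemption: 25% × (£832000 − £430000) = £100500 ≥ £73000, so the exemption is fully phased out
  Base: £832000 − £0 = £832000
  £832000 × 22% = £183040

Excess of shadow minimum tax over mainline income levy: £183040 − £151360 = £31680.

£31680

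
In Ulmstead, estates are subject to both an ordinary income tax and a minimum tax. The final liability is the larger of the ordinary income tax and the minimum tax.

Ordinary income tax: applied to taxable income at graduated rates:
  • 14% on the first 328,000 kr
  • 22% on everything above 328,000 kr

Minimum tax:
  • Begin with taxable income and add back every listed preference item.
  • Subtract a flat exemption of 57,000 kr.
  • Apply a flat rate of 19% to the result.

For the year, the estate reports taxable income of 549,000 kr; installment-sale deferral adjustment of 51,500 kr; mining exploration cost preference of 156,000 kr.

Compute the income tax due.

132,905 kr

Ordinary income tax:
  328,000 kr × 14% = 45,920 kr
  221,000 kr × 22% = 48,620 kr
  → 94,540 kr

Minimum tax:
  Adjusted income: 549,000 kr + 51,500 kr + 156,000 kr = 756,500 kr
  Less exemption 57,000 kr → base 699,500 kr
  699,500 kr × 19% = 132,905 kr

132,905 kr > 94,540 kr, so the minimum tax is the binding amount.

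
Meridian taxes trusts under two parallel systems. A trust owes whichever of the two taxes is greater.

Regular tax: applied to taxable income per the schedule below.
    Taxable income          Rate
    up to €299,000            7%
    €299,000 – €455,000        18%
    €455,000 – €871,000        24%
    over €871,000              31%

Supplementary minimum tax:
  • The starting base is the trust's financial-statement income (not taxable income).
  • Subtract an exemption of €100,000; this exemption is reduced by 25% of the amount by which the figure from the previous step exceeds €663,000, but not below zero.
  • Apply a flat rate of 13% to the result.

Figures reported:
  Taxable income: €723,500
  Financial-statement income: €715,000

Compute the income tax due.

Regular tax:
  €299,000 × 7% = €20,930
  €156,000 × 18% = €28,080
  €268,500 × 24% = €64,440
  → €113,450

Supplementary minimum tax:
  Base (financial-statement income): €715,000
  Exemption: €100,000 − 25% × (€715,000 − €663,000) = €100,000 − €13,000 = €87,000
  Base: €715,000 − €87,000 = €628,000
  €628,000 × 13% = €81,640

€113,450 > €81,640, so the regular tax governs.

€113,450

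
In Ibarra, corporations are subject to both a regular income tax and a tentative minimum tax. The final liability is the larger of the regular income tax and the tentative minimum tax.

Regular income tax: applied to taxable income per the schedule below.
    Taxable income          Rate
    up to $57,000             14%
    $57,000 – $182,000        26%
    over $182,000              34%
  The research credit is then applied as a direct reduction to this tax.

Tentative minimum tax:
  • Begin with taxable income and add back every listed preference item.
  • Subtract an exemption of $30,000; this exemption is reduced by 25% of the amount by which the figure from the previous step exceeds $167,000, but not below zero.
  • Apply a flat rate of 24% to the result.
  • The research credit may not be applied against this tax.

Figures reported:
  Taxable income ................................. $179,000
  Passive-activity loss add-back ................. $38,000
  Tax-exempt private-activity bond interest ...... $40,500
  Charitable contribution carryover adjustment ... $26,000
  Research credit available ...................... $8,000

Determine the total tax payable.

Tentative minimum tax:
  Adjusted income: $179,000 + $38,000 + $40,500 + $26,000 = $283,500
  Exemption: $30,000 − 25% × ($283,500 − $167,000) = $30,000 − $29,125 = $875
  Base: $283,500 − $875 = $282,625
  $282,625 × 24% = $67,830

Regular income tax:
  $57,000 × 14% = $7,980
  $122,000 × 26% = $31,720
  → $39,700
  Less research credit $8,000 → $31,700

$67,830 > $31,700, so the tentative minimum tax is the binding amount.

$67,830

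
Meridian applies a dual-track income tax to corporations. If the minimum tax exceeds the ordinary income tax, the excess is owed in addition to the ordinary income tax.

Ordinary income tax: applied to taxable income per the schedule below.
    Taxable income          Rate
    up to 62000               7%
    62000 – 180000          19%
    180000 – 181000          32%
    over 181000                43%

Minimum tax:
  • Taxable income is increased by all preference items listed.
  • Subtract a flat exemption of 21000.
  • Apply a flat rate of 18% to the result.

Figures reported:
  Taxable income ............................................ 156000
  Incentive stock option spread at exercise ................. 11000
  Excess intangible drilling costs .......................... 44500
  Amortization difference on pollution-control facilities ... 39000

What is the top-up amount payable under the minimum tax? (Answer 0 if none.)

Ordinary income tax:
  62000 × 7% = 4340
  94000 × 19% = 17860
  → 22200

Minimum tax:
  Adjusted income: 156000 + 11000 + 44500 + 39000 = 250500
  Less exemption 21000 → base 229500
  229500 × 18% = 41310

Excess of minimum tax over ordinary income tax: 41310 − 22200 = 19110.

19110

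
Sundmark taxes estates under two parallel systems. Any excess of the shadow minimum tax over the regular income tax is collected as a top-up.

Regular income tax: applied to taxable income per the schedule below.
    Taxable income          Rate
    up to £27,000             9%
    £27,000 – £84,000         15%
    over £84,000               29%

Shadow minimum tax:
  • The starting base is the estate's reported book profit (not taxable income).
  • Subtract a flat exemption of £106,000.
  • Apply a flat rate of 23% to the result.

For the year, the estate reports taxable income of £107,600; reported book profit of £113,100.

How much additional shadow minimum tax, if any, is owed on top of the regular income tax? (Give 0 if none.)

£0

Shadow minimum tax:
  Base (reported book profit): £113,100
  Less exemption £106,000 → base £7,100
  £7,100 × 23% = £1,633

Regular income tax:
  £27,000 × 9% = £2,430
  £57,000 × 15% = £8,550
  £23,600 × 29% = £6,844
  → £17,824

£1,633 ≤ £17,824, so no add-on is due.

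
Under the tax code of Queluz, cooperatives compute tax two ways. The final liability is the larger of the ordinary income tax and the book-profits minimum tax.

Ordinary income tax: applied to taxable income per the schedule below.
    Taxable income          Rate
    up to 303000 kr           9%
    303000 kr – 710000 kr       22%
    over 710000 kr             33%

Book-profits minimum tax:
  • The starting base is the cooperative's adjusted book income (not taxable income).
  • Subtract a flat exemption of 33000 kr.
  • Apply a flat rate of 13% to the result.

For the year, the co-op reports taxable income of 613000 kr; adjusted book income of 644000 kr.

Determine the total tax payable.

Book-profits minimum tax:
  Base (adjusted book income): 644000 kr
  Less exemption 33000 kr → base 611000 kr
  611000 kr × 13% = 79430 kr

Ordinary income tax:
  303000 kr × 9% = 27270 kr
  310000 kr × 22% = 68200 kr
  → 95470 kr

95470 kr > 79430 kr, so the ordinary income tax governs.

95470 kr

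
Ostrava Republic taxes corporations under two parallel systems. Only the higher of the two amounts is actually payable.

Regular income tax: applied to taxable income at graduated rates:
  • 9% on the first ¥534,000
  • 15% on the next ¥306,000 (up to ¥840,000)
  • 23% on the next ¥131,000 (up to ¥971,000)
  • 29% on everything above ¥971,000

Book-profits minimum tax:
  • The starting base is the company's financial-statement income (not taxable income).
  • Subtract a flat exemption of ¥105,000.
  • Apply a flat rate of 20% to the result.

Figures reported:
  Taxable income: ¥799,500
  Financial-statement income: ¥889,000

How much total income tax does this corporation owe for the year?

Book-profits minimum tax:
  Base (financial-statement income): ¥889,000
  Less exemption ¥105,000 → base ¥784,000
  ¥784,000 × 20% = ¥156,800

Regular income tax:
  ¥534,000 × 9% = ¥48,060
  ¥265,500 × 15% = ¥39,825
  → ¥87,885

¥156,800 > ¥87,885, so the book-profits minimum tax is the binding amount.

¥156,800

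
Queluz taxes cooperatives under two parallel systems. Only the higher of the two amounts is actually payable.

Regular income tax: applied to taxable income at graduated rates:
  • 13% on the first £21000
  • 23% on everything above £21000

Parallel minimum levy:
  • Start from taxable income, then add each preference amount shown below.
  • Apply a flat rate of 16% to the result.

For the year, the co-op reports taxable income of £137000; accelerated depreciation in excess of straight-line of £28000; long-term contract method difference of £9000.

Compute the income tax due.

£29410

Parallel minimum levy:
  Adjusted income: £137000 + £28000 + £9000 = £174000
  £174000 × 16% = £27840

Regular income tax:
  £21000 × 13% = £2730
  £116000 × 23% = £26680
  → £29410

£29410 > £27840, so the regular income tax governs.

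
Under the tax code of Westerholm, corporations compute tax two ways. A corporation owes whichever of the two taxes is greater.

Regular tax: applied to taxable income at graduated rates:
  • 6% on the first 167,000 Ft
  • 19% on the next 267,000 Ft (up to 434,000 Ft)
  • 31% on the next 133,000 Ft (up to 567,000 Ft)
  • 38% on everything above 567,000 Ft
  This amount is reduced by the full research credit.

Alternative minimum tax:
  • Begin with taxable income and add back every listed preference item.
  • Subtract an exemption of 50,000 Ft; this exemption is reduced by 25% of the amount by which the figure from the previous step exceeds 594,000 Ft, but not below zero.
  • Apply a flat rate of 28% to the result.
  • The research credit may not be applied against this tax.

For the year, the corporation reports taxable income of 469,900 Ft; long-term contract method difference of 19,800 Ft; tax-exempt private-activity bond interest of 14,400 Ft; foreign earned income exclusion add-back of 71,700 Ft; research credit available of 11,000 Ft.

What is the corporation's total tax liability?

147,224 Ft

Alternative minimum tax:
  Adjusted income: 469,900 Ft + 19,800 Ft + 14,400 Ft + 71,700 Ft = 575,800 Ft
  Exemption: 575,800 Ft ≤ 594,000 Ft, so full 50,000 Ft applies
  Base: 575,800 Ft − 50,000 Ft = 525,800 Ft
  525,800 Ft × 28% = 147,224 Ft

Regular tax:
  167,000 Ft × 6% = 10,020 Ft
  267,000 Ft × 19% = 50,730 Ft
  35,900 Ft × 31% = 11,129 Ft
  → 71,879 Ft
  Less research credit 11,000 Ft → 60,879 Ft

147,224 Ft > 60,879 Ft, so the alternative minimum tax is the binding amount.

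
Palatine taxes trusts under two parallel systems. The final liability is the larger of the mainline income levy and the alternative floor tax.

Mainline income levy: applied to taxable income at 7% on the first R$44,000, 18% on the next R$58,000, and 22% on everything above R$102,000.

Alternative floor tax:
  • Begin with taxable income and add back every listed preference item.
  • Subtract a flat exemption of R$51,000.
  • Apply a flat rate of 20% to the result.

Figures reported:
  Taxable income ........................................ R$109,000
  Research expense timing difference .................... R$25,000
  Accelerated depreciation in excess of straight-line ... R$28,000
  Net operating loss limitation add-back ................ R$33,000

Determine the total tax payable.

Alternative floor tax:
  Adjusted income: R$109,000 + R$25,000 + R$28,000 + R$33,000 = R$195,000
  Less exemption R$51,000 → base R$144,000
  R$144,000 × 20% = R$28,800

Mainline income levy:
  R$44,000 × 7% = R$3,080
  R$58,000 × 18% = R$10,440
  R$7,000 × 22% = R$1,540
  → R$15,060

R$28,800 > R$15,060, so the alternative floor tax is the binding amount.

R$28,800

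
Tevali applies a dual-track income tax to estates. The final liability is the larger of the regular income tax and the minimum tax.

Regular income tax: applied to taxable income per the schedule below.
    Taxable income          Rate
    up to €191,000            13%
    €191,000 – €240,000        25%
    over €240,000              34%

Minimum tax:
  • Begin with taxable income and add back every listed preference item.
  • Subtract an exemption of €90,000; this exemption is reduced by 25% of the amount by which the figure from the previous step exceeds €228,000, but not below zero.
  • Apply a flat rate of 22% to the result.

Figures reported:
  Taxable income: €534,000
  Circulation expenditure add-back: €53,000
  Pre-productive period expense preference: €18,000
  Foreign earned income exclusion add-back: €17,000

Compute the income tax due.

€137,040

Minimum tax:
  Adjusted income: €534,000 + €53,000 + €18,000 + €17,000 = €622,000
  Exemption: 25% × (€622,000 − €228,000) = €98,500 ≥ €90,000, so the exemption is fully phased out
  Base: €622,000 − €0 = €622,000
  €622,000 × 22% = €136,840

Regular income tax:
  €191,000 × 13% = €24,830
  €49,000 × 25% = €12,250
  €294,000 × 34% = €99,960
  → €137,040

€137,040 > €136,840, so the regular income tax governs.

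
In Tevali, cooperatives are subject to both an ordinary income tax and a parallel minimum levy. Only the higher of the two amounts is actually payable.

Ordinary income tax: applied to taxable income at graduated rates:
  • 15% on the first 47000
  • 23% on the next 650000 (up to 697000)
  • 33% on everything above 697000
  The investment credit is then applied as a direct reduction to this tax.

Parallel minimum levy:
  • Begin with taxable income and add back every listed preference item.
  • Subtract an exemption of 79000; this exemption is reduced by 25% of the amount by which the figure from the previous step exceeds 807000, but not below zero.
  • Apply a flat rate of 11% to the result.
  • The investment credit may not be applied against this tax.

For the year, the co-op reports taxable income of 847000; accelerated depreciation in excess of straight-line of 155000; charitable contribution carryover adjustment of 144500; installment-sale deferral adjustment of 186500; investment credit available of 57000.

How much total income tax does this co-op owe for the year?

Ordinary income tax:
  47000 × 15% = 7050
  650000 × 23% = 149500
  150000 × 33% = 49500
  → 206050
  Less investment credit 57000 → 149050

Parallel minimum levy:
  Adjusted income: 847000 + 155000 + 144500 + 186500 = 1333000
  Exemption: 25% × (1333000 − 807000) = 131500 ≥ 79000, so the exemption is fully phased out
  Base: 1333000 − 0 = 1333000
  1333000 × 11% = 146630

149050 > 146630, so the ordinary income tax governs.

149050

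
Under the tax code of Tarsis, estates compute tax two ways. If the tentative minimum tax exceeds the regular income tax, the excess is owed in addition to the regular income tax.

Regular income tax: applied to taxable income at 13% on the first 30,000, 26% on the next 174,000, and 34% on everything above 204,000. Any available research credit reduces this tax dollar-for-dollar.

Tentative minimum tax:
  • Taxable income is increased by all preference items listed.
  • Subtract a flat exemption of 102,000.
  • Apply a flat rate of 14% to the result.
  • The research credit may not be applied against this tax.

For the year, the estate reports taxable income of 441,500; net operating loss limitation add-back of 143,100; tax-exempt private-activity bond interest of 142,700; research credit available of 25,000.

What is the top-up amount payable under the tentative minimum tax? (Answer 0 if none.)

Regular income tax:
  30,000 × 13% = 3,900
  174,000 × 26% = 45,240
  237,500 × 34% = 80,750
  → 129,890
  Less research credit 25,000 → 104,890

Tentative minimum tax:
  Adjusted income: 441,500 + 143,100 + 142,700 = 727,300
  Less exemption 102,000 → base 625,300
  625,300 × 14% = 87,542

87,542 ≤ 104,890, so no add-on is due.

0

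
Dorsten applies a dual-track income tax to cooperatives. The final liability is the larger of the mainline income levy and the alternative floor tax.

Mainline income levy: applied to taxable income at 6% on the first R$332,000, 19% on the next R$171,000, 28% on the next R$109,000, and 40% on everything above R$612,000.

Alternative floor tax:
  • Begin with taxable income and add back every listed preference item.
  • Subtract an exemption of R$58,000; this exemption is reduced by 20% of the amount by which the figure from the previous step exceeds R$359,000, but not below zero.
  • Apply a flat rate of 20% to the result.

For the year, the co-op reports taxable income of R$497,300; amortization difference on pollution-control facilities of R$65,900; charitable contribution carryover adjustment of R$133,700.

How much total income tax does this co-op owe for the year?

Mainline income levy:
  R$332,000 × 6% = R$19,920
  R$165,300 × 19% = R$31,407
  → R$51,327

Alternative floor tax:
  Adjusted income: R$497,300 + R$65,900 + R$133,700 = R$696,900
  Exemption: 20% × (R$696,900 − R$359,000) = R$67,580 ≥ R$58,000, so the exemption is fully phased out
  Base: R$696,900 − R$0 = R$696,900
  R$696,900 × 20% = R$139,380

R$139,380 > R$51,327, so the alternative floor tax is the binding amount.

R$139,380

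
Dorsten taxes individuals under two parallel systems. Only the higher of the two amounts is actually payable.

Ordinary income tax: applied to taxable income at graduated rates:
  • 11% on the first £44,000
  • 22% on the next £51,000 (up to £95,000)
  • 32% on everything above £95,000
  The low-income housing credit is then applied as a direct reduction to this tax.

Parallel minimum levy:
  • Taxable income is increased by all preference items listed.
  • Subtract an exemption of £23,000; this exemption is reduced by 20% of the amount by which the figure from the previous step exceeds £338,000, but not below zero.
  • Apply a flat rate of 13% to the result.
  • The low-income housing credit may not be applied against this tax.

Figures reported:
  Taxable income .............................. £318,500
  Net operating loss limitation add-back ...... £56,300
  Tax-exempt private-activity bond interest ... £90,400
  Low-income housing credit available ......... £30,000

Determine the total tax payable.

Parallel minimum levy:
  Adjusted income: £318,500 + £56,300 + £90,400 = £465,200
  Exemption: 20% × (£465,200 − £338,000) = £25,440 ≥ £23,000, so the exemption is fully phased out
  Base: £465,200 − £0 = £465,200
  £465,200 × 13% = £60,476

Ordinary income tax:
  £44,000 × 11% = £4,840
  £51,000 × 22% = £11,220
  £223,500 × 32% = £71,520
  → £87,580
  Less low-income housing credit £30,000 → £57,580

£60,476 > £57,580, so the parallel minimum levy is the binding amount.

£60,476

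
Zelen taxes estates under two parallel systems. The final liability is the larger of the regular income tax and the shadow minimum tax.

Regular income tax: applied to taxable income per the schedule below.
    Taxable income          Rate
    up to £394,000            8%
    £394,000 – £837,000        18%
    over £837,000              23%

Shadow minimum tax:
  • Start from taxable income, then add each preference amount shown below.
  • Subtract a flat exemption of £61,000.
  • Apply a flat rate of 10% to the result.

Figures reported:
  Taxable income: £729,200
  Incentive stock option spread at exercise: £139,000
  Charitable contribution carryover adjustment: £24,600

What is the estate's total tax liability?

£91,856

Shadow minimum tax:
  Adjusted income: £729,200 + £139,000 + £24,600 = £892,800
  Less exemption £61,000 → base £831,800
  £831,800 × 10% = £83,180

Regular income tax:
  £394,000 × 8% = £31,520
  £335,200 × 18% = £60,336
  → £91,856

£91,856 > £83,180, so the regular income tax governs.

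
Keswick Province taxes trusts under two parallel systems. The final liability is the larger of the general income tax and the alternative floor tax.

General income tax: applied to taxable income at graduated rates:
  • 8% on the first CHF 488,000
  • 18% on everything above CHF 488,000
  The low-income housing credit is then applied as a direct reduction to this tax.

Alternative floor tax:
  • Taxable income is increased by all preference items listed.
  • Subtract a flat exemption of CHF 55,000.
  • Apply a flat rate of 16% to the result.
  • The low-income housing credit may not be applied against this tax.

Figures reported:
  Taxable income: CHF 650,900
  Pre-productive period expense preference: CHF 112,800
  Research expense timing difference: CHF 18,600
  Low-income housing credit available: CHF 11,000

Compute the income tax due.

Alternative floor tax:
  Adjusted income: CHF 650,900 + CHF 112,800 + CHF 18,600 = CHF 782,300
  Less exemption CHF 55,000 → base CHF 727,300
  CHF 727,300 × 16% = CHF 116,368

General income tax:
  CHF 488,000 × 8% = CHF 39,040
  CHF 162,900 × 18% = CHF 29,322
  → CHF 68,362
  Less low-income housing credit CHF 11,000 → CHF 57,362

CHF 116,368 > CHF 57,362, so the alternative floor tax is the binding amount.

CHF 116,368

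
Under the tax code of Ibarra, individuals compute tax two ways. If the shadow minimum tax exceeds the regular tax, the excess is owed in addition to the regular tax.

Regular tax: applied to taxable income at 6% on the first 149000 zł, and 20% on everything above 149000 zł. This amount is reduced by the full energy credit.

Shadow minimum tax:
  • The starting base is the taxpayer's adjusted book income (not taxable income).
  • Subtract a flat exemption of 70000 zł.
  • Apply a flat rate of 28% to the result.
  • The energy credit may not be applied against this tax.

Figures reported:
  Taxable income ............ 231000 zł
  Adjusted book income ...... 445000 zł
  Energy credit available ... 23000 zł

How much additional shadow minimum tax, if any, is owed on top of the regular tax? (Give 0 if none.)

102660 zł

Regular tax:
  149000 zł × 6% = 8940 zł
  82000 zł × 20% = 16400 zł
  → 25340 zł
  Less energy credit 23000 zł → 2340 zł

Shadow minimum tax:
  Base (adjusted book income): 445000 zł
  Less exemption 70000 zł → base 375000 zł
  375000 zł × 28% = 105000 zł

Excess of shadow minimum tax over regular tax: 105000 zł − 2340 zł = 102660 zł.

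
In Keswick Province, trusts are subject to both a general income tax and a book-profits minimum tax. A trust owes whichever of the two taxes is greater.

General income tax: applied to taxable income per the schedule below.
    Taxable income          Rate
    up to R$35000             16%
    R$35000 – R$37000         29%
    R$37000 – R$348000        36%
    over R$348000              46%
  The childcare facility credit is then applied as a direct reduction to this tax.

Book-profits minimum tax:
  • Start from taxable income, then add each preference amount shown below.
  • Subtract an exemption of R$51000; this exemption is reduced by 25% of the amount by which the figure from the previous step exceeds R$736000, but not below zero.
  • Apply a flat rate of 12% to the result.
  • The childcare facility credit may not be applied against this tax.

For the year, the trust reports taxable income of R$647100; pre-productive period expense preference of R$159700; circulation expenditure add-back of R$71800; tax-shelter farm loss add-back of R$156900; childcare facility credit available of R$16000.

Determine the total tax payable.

R$239726

General income tax:
  R$35000 × 16% = R$5600
  R$2000 × 29% = R$580
  R$311000 × 36% = R$111960
  R$299100 × 46% = R$137586
  → R$255726
  Less childcare facility credit R$16000 → R$239726

Book-profits minimum tax:
  Adjusted income: R$647100 + R$159700 + R$71800 + R$156900 = R$1035500
  Exemption: 25% × (R$1035500 − R$736000) = R$74875 ≥ R$51000, so the exemption is fully phased out
  Base: R$1035500 − R$0 = R$1035500
  R$1035500 × 12% = R$124260

R$239726 > R$124260, so the general income tax governs.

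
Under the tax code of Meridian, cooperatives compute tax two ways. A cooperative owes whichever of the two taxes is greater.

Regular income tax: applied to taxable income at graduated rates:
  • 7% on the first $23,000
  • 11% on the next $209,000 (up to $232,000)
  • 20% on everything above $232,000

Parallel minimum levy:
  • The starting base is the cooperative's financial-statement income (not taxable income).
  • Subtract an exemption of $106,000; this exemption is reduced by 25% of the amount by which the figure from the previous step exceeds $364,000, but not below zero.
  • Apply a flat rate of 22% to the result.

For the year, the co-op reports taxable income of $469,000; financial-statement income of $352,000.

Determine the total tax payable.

$72,000

Parallel minimum levy:
  Base (financial-statement income): $352,000
  Exemption: $352,000 ≤ $364,000, so full $106,000 applies
  Base: $352,000 − $106,000 = $246,000
  $246,000 × 22% = $54,120

Regular income tax:
  $23,000 × 7% = $1,610
  $209,000 × 11% = $22,990
  $237,000 × 20% = $47,400
  → $72,000

$72,000 > $54,120, so the regular income tax governs.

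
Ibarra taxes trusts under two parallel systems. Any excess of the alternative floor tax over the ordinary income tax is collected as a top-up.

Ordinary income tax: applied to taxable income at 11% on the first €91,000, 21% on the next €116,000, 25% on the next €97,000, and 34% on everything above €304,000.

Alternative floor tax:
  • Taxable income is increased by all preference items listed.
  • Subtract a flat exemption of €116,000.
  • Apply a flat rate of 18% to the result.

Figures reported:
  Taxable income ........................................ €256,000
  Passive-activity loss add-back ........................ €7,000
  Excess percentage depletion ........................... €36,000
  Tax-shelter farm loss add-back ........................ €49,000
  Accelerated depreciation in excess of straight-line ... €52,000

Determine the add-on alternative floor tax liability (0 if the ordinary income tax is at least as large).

Ordinary income tax:
  €91,000 × 11% = €10,010
  €116,000 × 21% = €24,360
  €49,000 × 25% = €12,250
  → €46,620

Alternative floor tax:
  Adjusted income: €256,000 + €7,000 + €36,000 + €49,000 + €52,000 = €400,000
  Less exemption €116,000 → base €284,000
  €284,000 × 18% = €51,120

Excess of alternative floor tax over ordinary income tax: €51,120 − €46,620 = €4,500.

€4,500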